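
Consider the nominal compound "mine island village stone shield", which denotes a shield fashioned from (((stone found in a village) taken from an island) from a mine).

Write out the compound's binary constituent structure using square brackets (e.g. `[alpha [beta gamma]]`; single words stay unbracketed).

The outermost head in the paraphrase is "shield", modified by "mine island village stone".
Inside "mine island village stone": head "stone" (specifically "island village stone"), modifier "mine".
Inside "island village stone": head "stone" (specifically "village stone"), modifier "island".
Inside "village stone": head "stone", modifier "village".
So the structure is [[mine [island [village stone]]] shield].

[[mine [island [village stone]]] shield]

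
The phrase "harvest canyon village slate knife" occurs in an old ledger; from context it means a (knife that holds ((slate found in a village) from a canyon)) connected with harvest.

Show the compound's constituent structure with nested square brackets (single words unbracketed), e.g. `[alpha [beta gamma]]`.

The outermost head in the paraphrase is "knife" (specifically "canyon village slate knife"), modified by "harvest".
Inside "canyon village slate knife": head "knife", modifier "canyon village slate".
Inside "canyon village slate": head "slate" (specifically "village slate"), modifier "canyon".
Inside "village slate": head "slate", modifier "village".
Assembled: [harvest [[canyon [village slate]] knife]].

[harvest [[canyon [village slate]] knife]]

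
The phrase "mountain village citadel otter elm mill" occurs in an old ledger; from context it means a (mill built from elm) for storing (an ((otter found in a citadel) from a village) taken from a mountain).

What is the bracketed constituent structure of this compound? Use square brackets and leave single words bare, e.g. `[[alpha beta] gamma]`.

[[mountain [village [citadel otter]]] [elm mill]]

Whole compound: head "mill" (specifically "elm mill"), modifier "mountain village citadel otter".
Within "mountain village citadel otter", the head is "otter" (specifically "village citadel otter") and the modifier is "mountain".
Within "village citadel otter", the head is "otter" (specifically "citadel otter") and the modifier is "village".
Within "citadel otter", the head is "otter" and the modifier is "citadel".
Within "elm mill", the head is "mill" and the modifier is "elm".
Assembled: [[mountain [village [citadel otter]]] [elm mill]].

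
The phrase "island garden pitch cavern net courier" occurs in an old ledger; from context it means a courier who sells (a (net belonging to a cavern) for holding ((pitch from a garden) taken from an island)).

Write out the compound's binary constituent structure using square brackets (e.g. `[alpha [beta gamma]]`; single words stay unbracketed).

Overall it is a kind of courier; the modifier is "island garden pitch cavern net".
Inside "island garden pitch cavern net": head "net" (specifically "cavern net"), modifier "island garden pitch".
Inside "island garden pitch": head "pitch" (specifically "garden pitch"), modifier "island".
Inside "garden pitch": head "pitch", modifier "garden".
Inside "cavern net": head "net", modifier "cavern".
Assembled: [[[island [garden pitch]] [cavern net]] courier].

[[[island [garden pitch]] [cavern net]] courier]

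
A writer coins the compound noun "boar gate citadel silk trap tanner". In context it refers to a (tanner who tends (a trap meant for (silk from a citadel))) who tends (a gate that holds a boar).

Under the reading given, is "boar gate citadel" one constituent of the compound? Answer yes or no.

The top-level split is [boar gate] [citadel silk trap tanner]; the full structure is [[boar gate] [[[citadel silk] trap] tanner]].
"boar gate citadel" straddles a constituent boundary, so it is not a single unit.

no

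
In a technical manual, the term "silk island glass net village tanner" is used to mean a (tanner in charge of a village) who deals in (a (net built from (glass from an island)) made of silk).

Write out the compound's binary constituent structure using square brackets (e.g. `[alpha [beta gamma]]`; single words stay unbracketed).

At the top level: head "tanner" (specifically "village tanner"); modifier "silk island glass net".
Within "silk island glass net", the head is "net" (specifically "island glass net") and the modifier is "silk".
Within "island glass net", the head is "net" and the modifier is "island glass".
Within "island glass", the head is "glass" and the modifier is "island".
Within "village tanner", the head is "tanner" and the modifier is "village".
Putting it together: [[silk [[island glass] net]] [village tanner]].

[[silk [[island glass] net]] [village tanner]]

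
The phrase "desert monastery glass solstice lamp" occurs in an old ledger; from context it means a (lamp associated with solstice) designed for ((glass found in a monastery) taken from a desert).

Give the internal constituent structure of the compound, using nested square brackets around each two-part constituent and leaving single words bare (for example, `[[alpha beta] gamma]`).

Overall it is a kind of lamp (specifically "solstice lamp"); the modifier is "desert monastery glass".
"desert monastery glass" → head "glass" (specifically "monastery glass"), modifier "desert".
"monastery glass" → head "glass", modifier "monastery".
"solstice lamp" → head "lamp", modifier "solstice".
Assembled: [[desert [monastery glass]] [solstice lamp]].

[[desert [monastery glass]] [solstice lamp]]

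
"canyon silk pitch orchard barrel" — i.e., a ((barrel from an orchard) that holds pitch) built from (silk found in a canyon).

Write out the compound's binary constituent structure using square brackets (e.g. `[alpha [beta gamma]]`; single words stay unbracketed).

[[canyon silk] [pitch [orchard barrel]]]

At the top level: head "barrel" (specifically "pitch orchard barrel"); modifier "canyon silk".
"canyon silk" → head "silk", modifier "canyon".
"pitch orchard barrel" → head "barrel" (specifically "orchard barrel"), modifier "pitch".
"orchard barrel" → head "barrel", modifier "orchard".
Putting it together: [[canyon silk] [pitch [orchard barrel]]].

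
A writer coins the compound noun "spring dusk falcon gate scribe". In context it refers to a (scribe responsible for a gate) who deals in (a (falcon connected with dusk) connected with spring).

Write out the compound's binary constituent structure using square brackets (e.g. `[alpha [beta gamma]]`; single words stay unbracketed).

[[spring [dusk falcon]] [gate scribe]]

The outermost head in the paraphrase is "scribe" (specifically "gate scribe"), modified by "spring dusk falcon".
"spring dusk falcon" → head "falcon" (specifically "dusk falcon"), modifier "spring".
"dusk falcon" → head "falcon", modifier "dusk".
"gate scribe" → head "scribe", modifier "gate".
So the structure is [[spring [dusk falcon]] [gate scribe]].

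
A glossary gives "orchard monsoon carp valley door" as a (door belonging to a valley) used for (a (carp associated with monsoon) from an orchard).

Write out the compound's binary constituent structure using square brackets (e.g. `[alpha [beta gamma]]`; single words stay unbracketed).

[[orchard [monsoon carp]] [valley door]]

Overall it is a kind of door (specifically "valley door"); the modifier is "orchard monsoon carp".
Inside "orchard monsoon carp": head "carp" (specifically "monsoon carp"), modifier "orchard".
Inside "monsoon carp": head "carp", modifier "monsoon".
Inside "valley door": head "door", modifier "valley".
Putting it together: [[orchard [monsoon carp]] [valley door]].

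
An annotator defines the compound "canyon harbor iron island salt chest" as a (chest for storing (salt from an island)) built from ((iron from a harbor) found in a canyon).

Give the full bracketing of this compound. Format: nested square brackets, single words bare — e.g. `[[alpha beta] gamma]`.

[[canyon [harbor iron]] [[island salt] chest]]

Overall it is a kind of chest (specifically "island salt chest"); the modifier is "canyon harbor iron".
"canyon harbor iron" → head "iron" (specifically "harbor iron"), modifier "canyon".
"harbor iron" → head "iron", modifier "harbor".
"island salt chest" → head "chest", modifier "island salt".
"island salt" → head "salt", modifier "island".
So the structure is [[canyon [harbor iron]] [[island salt] chest]].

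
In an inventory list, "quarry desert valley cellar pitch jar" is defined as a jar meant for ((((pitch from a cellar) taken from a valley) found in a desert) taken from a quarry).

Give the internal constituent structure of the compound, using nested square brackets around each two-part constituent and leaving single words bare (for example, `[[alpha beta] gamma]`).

The outermost head in the paraphrase is "jar", modified by "quarry desert valley cellar pitch".
Inside "quarry desert valley cellar pitch": head "pitch" (specifically "desert valley cellar pitch"), modifier "quarry".
Inside "desert valley cellar pitch": head "pitch" (specifically "valley cellar pitch"), modifier "desert".
Inside "valley cellar pitch": head "pitch" (specifically "cellar pitch"), modifier "valley".
Inside "cellar pitch": head "pitch", modifier "cellar".
Putting it together: [[quarry [desert [valley [cellar pitch]]]] jar].

[[quarry [desert [valley [cellar pitch]]]] jar]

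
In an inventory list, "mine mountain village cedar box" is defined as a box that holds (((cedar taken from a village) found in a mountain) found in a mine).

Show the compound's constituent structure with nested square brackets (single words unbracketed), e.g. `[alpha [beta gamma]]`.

[[mine [mountain [village cedar]]] box]

At the top level: head "box"; modifier "mine mountain village cedar".
Inside "mine mountain village cedar": head "cedar" (specifically "mountain village cedar"), modifier "mine".
Inside "mountain village cedar": head "cedar" (specifically "village cedar"), modifier "mountain".
Inside "village cedar": head "cedar", modifier "village".
Assembled: [[mine [mountain [village cedar]]] box].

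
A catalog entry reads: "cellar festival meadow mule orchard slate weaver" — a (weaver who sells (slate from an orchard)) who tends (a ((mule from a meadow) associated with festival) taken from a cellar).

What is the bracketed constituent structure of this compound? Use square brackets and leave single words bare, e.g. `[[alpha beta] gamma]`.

[[cellar [festival [meadow mule]]] [[orchard slate] weaver]]

Overall it is a kind of weaver (specifically "orchard slate weaver"); the modifier is "cellar festival meadow mule".
Inside "cellar festival meadow mule": head "mule" (specifically "festival meadow mule"), modifier "cellar".
Inside "festival meadow mule": head "mule" (specifically "meadow mule"), modifier "festival".
Inside "meadow mule": head "mule", modifier "meadow".
Inside "orchard slate weaver": head "weaver", modifier "orchard slate".
Inside "orchard slate": head "slate", modifier "orchard".
Assembled: [[cellar [festival [meadow mule]]] [[orchard slate] weaver]].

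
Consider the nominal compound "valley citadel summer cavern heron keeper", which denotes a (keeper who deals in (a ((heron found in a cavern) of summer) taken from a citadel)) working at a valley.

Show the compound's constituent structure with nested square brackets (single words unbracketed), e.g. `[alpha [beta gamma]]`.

[valley [[citadel [summer [cavern heron]]] keeper]]

At the top level: head "keeper" (specifically "citadel summer cavern heron keeper"); modifier "valley".
Inside "citadel summer cavern heron keeper": head "keeper", modifier "citadel summer cavern heron".
Inside "citadel summer cavern heron": head "heron" (specifically "summer cavern heron"), modifier "citadel".
Inside "summer cavern heron": head "heron" (specifically "cavern heron"), modifier "summer".
Inside "cavern heron": head "heron", modifier "cavern".
So the structure is [valley [[citadel [summer [cavern heron]]] keeper]].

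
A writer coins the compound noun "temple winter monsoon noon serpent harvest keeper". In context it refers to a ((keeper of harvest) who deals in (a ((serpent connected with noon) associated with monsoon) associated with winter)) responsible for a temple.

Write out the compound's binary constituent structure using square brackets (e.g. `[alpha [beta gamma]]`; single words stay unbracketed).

[temple [[winter [monsoon [noon serpent]]] [harvest keeper]]]

Whole compound: head "keeper" (specifically "winter monsoon noon serpent harvest keeper"), modifier "temple".
Inside "winter monsoon noon serpent harvest keeper": head "keeper" (specifically "harvest keeper"), modifier "winter monsoon noon serpent".
Inside "winter monsoon noon serpent": head "serpent" (specifically "monsoon noon serpent"), modifier "winter".
Inside "monsoon noon serpent": head "serpent" (specifically "noon serpent"), modifier "monsoon".
Inside "noon serpent": head "serpent", modifier "noon".
Inside "harvest keeper": head "keeper", modifier "harvest".
Assembled: [temple [[winter [monsoon [noon serpent]]] [harvest keeper]]].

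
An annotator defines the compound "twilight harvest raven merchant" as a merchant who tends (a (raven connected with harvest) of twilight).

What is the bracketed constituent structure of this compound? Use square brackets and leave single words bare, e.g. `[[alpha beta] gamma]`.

Whole compound: head "merchant", modifier "twilight harvest raven".
Inside "twilight harvest raven": head "raven" (specifically "harvest raven"), modifier "twilight".
Inside "harvest raven": head "raven", modifier "harvest".
Assembled: [[twilight [harvest raven]] merchant].

[[twilight [harvest raven]] merchant]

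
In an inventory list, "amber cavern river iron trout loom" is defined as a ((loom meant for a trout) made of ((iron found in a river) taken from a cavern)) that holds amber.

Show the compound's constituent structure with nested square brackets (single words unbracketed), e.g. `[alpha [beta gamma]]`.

[amber [[cavern [river iron]] [trout loom]]]

The outermost head in the paraphrase is "loom" (specifically "cavern river iron trout loom"), modified by "amber".
Within "cavern river iron trout loom", the head is "loom" (specifically "trout loom") and the modifier is "cavern river iron".
Within "cavern river iron", the head is "iron" (specifically "river iron") and the modifier is "cavern".
Within "river iron", the head is "iron" and the modifier is "river".
Within "trout loom", the head is "loom" and the modifier is "trout".
So the structure is [amber [[cavern [river iron]] [trout loom]]].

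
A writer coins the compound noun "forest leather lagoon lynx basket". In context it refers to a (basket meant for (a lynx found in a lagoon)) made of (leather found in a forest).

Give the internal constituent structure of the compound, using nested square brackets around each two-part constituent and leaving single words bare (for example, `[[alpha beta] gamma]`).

At the top level: head "basket" (specifically "lagoon lynx basket"); modifier "forest leather".
Inside "forest leather": head "leather", modifier "forest".
Inside "lagoon lynx basket": head "basket", modifier "lagoon lynx".
Inside "lagoon lynx": head "lynx", modifier "lagoon".
Putting it together: [[forest leather] [[lagoon lynx] basket]].

[[forest leather] [[lagoon lynx] basket]]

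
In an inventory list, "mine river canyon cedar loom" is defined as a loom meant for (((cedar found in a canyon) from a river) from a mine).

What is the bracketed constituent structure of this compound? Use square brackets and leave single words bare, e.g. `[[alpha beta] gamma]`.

[[mine [river [canyon cedar]]] loom]

Whole compound: head "loom", modifier "mine river canyon cedar".
"mine river canyon cedar" → head "cedar" (specifically "river canyon cedar"), modifier "mine".
"river canyon cedar" → head "cedar" (specifically "canyon cedar"), modifier "river".
"canyon cedar" → head "cedar", modifier "canyon".
So the structure is [[mine [river [canyon cedar]]] loom].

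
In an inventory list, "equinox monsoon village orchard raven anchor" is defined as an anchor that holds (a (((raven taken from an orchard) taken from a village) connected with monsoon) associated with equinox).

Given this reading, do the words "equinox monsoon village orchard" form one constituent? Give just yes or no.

The top-level split is [equinox monsoon village orchard raven] [anchor]; the full structure is [[equinox [monsoon [village [orchard raven]]]] anchor].
"equinox monsoon village orchard" straddles a constituent boundary, so it is not a single unit.

no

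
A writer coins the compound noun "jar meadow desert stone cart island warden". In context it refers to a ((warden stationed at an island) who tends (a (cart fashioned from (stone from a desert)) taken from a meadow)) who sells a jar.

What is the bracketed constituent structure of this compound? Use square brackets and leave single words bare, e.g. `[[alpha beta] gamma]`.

Overall it is a kind of warden (specifically "meadow desert stone cart island warden"); the modifier is "jar".
"meadow desert stone cart island warden" → head "warden" (specifically "island warden"), modifier "meadow desert stone cart".
"meadow desert stone cart" → head "cart" (specifically "desert stone cart"), modifier "meadow".
"desert stone cart" → head "cart", modifier "desert stone".
"desert stone" → head "stone", modifier "desert".
"island warden" → head "warden", modifier "island".
Putting it together: [jar [[meadow [[desert stone] cart]] [island warden]]].

[jar [[meadow [[desert stone] cart]] [island warden]]]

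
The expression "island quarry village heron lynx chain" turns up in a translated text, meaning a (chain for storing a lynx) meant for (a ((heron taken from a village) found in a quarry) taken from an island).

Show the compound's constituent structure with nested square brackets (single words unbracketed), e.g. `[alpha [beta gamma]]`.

[[island [quarry [village heron]]] [lynx chain]]

The outermost head in the paraphrase is "chain" (specifically "lynx chain"), modified by "island quarry village heron".
Within "island quarry village heron", the head is "heron" (specifically "quarry village heron") and the modifier is "island".
Within "quarry village heron", the head is "heron" (specifically "village heron") and the modifier is "quarry".
Within "village heron", the head is "heron" and the modifier is "village".
Within "lynx chain", the head is "chain" and the modifier is "lynx".
Putting it together: [[island [quarry [village heron]]] [lynx chain]].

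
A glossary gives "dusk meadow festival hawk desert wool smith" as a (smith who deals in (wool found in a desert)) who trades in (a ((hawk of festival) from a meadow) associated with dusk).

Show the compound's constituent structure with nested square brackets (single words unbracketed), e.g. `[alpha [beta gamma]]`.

[[dusk [meadow [festival hawk]]] [[desert wool] smith]]

Whole compound: head "smith" (specifically "desert wool smith"), modifier "dusk meadow festival hawk".
"dusk meadow festival hawk" → head "hawk" (specifically "meadow festival hawk"), modifier "dusk".
"meadow festival hawk" → head "hawk" (specifically "festival hawk"), modifier "meadow".
"festival hawk" → head "hawk", modifier "festival".
"desert wool smith" → head "smith", modifier "desert wool".
"desert wool" → head "wool", modifier "desert".
So the structure is [[dusk [meadow [festival hawk]]] [[desert wool] smith]].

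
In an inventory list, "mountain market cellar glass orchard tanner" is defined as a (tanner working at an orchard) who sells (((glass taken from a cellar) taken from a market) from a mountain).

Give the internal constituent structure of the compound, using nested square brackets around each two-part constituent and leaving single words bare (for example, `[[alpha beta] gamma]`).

[[mountain [market [cellar glass]]] [orchard tanner]]

The outermost head in the paraphrase is "tanner" (specifically "orchard tanner"), modified by "mountain market cellar glass".
Inside "mountain market cellar glass": head "glass" (specifically "market cellar glass"), modifier "mountain".
Inside "market cellar glass": head "glass" (specifically "cellar glass"), modifier "market".
Inside "cellar glass": head "glass", modifier "cellar".
Inside "orchard tanner": head "tanner", modifier "orchard".
So the structure is [[mountain [market [cellar glass]]] [orchard tanner]].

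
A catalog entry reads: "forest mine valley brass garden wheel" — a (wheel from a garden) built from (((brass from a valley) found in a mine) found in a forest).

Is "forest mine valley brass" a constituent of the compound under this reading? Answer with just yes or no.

yes

The paraphrase groups the words so that "forest mine valley brass" is one unit: it corresponds to a single parenthesized sub-phrase.
The full structure is [[forest [mine [valley brass]]] [garden wheel]], in which [forest mine valley brass] is a constituent.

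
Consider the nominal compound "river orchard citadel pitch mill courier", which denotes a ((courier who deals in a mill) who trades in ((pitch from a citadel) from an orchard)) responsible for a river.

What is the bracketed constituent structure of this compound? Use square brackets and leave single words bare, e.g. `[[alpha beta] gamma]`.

[river [[orchard [citadel pitch]] [mill courier]]]

At the top level: head "courier" (specifically "orchard citadel pitch mill courier"); modifier "river".
Inside "orchard citadel pitch mill courier": head "courier" (specifically "mill courier"), modifier "orchard citadel pitch".
Inside "orchard citadel pitch": head "pitch" (specifically "citadel pitch"), modifier "orchard".
Inside "citadel pitch": head "pitch", modifier "citadel".
Inside "mill courier": head "courier", modifier "mill".
Putting it together: [river [[orchard [citadel pitch]] [mill courier]]].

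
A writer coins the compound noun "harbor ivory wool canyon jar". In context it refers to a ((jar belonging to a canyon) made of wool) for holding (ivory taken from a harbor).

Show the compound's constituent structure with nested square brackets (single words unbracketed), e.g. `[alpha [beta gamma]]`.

[[harbor ivory] [wool [canyon jar]]]

The outermost head in the paraphrase is "jar" (specifically "wool canyon jar"), modified by "harbor ivory".
Within "harbor ivory", the head is "ivory" and the modifier is "harbor".
Within "wool canyon jar", the head is "jar" (specifically "canyon jar") and the modifier is "wool".
Within "canyon jar", the head is "jar" and the modifier is "canyon".
Assembled: [[harbor ivory] [wool [canyon jar]]].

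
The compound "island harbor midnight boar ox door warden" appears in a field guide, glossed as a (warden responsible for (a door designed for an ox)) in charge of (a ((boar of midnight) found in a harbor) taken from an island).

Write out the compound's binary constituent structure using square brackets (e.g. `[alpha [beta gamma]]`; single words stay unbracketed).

Whole compound: head "warden" (specifically "ox door warden"), modifier "island harbor midnight boar".
Inside "island harbor midnight boar": head "boar" (specifically "harbor midnight boar"), modifier "island".
Inside "harbor midnight boar": head "boar" (specifically "midnight boar"), modifier "harbor".
Inside "midnight boar": head "boar", modifier "midnight".
Inside "ox door warden": head "warden", modifier "ox door".
Inside "ox door": head "door", modifier "ox".
Assembled: [[island [harbor [midnight boar]]] [[ox door] warden]].

[[island [harbor [midnight boar]]] [[ox door] warden]]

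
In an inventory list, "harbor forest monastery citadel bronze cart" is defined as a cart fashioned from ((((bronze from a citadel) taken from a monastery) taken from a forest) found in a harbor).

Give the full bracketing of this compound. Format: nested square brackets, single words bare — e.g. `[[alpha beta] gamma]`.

[[harbor [forest [monastery [citadel bronze]]]] cart]

Whole compound: head "cart", modifier "harbor forest monastery citadel bronze".
"harbor forest monastery citadel bronze" → head "bronze" (specifically "forest monastery citadel bronze"), modifier "harbor".
"forest monastery citadel bronze" → head "bronze" (specifically "monastery citadel bronze"), modifier "forest".
"monastery citadel bronze" → head "bronze" (specifically "citadel bronze"), modifier "monastery".
"citadel bronze" → head "bronze", modifier "citadel".
Putting it together: [[harbor [forest [monastery [citadel bronze]]]] cart].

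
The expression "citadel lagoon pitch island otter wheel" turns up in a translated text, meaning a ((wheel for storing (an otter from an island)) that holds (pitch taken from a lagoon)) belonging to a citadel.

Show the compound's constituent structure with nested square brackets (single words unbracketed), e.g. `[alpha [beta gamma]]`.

The outermost head in the paraphrase is "wheel" (specifically "lagoon pitch island otter wheel"), modified by "citadel".
Inside "lagoon pitch island otter wheel": head "wheel" (specifically "island otter wheel"), modifier "lagoon pitch".
Inside "lagoon pitch": head "pitch", modifier "lagoon".
Inside "island otter wheel": head "wheel", modifier "island otter".
Inside "island otter": head "otter", modifier "island".
So the structure is [citadel [[lagoon pitch] [[island otter] wheel]]].

[citadel [[lagoon pitch] [[island otter] wheel]]]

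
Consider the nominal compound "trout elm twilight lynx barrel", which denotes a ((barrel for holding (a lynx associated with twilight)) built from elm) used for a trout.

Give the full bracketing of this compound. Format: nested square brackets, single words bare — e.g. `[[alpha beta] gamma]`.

Whole compound: head "barrel" (specifically "elm twilight lynx barrel"), modifier "trout".
"elm twilight lynx barrel" → head "barrel" (specifically "twilight lynx barrel"), modifier "elm".
"twilight lynx barrel" → head "barrel", modifier "twilight lynx".
"twilight lynx" → head "lynx", modifier "twilight".
Putting it together: [trout [elm [[twilight lynx] barrel]]].

[trout [elm [[twilight lynx] barrel]]]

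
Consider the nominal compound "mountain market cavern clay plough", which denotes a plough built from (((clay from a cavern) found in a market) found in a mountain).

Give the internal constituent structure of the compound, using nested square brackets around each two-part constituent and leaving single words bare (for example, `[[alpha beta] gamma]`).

Whole compound: head "plough", modifier "mountain market cavern clay".
Inside "mountain market cavern clay": head "clay" (specifically "market cavern clay"), modifier "mountain".
Inside "market cavern clay": head "clay" (specifically "cavern clay"), modifier "market".
Inside "cavern clay": head "clay", modifier "cavern".
Assembled: [[mountain [market [cavern clay]]] plough].

[[mountain [market [cavern clay]]] plough]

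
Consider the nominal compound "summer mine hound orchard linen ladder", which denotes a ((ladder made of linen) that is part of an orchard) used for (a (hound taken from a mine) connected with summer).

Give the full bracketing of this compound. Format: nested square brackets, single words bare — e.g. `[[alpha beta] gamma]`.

[[summer [mine hound]] [orchard [linen ladder]]]

Whole compound: head "ladder" (specifically "orchard linen ladder"), modifier "summer mine hound".
Within "summer mine hound", the head is "hound" (specifically "mine hound") and the modifier is "summer".
Within "mine hound", the head is "hound" and the modifier is "mine".
Within "orchard linen ladder", the head is "ladder" (specifically "linen ladder") and the modifier is "orchard".
Within "linen ladder", the head is "ladder" and the modifier is "linen".
Putting it together: [[summer [mine hound]] [orchard [linen ladder]]].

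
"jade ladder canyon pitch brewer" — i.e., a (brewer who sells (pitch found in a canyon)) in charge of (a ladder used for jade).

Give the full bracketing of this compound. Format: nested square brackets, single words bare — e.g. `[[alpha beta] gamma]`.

[[jade ladder] [[canyon pitch] brewer]]

At the top level: head "brewer" (specifically "canyon pitch brewer"); modifier "jade ladder".
Inside "jade ladder": head "ladder", modifier "jade".
Inside "canyon pitch brewer": head "brewer", modifier "canyon pitch".
Inside "canyon pitch": head "pitch", modifier "canyon".
Assembled: [[jade ladder] [[canyon pitch] brewer]].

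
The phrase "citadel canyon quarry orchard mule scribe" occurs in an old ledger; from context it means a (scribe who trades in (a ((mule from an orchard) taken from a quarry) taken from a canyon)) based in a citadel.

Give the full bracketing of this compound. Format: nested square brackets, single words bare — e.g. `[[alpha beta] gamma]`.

[citadel [[canyon [quarry [orchard mule]]] scribe]]

The outermost head in the paraphrase is "scribe" (specifically "canyon quarry orchard mule scribe"), modified by "citadel".
"canyon quarry orchard mule scribe" → head "scribe", modifier "canyon quarry orchard mule".
"canyon quarry orchard mule" → head "mule" (specifically "quarry orchard mule"), modifier "canyon".
"quarry orchard mule" → head "mule" (specifically "orchard mule"), modifier "quarry".
"orchard mule" → head "mule", modifier "orchard".
Assembled: [citadel [[canyon [quarry [orchard mule]]] scribe]].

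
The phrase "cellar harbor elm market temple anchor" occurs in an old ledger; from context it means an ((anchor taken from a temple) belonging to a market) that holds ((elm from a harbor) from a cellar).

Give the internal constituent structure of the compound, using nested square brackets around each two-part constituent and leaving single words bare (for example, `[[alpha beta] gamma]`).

Whole compound: head "anchor" (specifically "market temple anchor"), modifier "cellar harbor elm".
Inside "cellar harbor elm": head "elm" (specifically "harbor elm"), modifier "cellar".
Inside "harbor elm": head "elm", modifier "harbor".
Inside "market temple anchor": head "anchor" (specifically "temple anchor"), modifier "market".
Inside "temple anchor": head "anchor", modifier "temple".
So the structure is [[cellar [harbor elm]] [market [temple anchor]]].

[[cellar [harbor elm]] [market [temple anchor]]]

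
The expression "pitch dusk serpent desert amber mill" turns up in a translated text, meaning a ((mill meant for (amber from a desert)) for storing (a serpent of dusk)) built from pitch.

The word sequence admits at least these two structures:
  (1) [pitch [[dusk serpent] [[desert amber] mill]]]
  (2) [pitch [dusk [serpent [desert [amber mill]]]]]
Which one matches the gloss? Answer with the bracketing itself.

[pitch [[dusk serpent] [[desert amber] mill]]]

The paraphrase's head is the "mill" part ("dusk serpent desert amber mill"); its modifier is "pitch".
That top-level split, carried through the inner groups, gives [pitch [[dusk serpent] [[desert amber] mill]]].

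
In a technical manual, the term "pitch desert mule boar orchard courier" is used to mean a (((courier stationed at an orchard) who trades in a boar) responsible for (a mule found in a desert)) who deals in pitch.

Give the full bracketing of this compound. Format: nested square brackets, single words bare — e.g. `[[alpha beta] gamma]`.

[pitch [[desert mule] [boar [orchard courier]]]]

At the top level: head "courier" (specifically "desert mule boar orchard courier"); modifier "pitch".
"desert mule boar orchard courier" → head "courier" (specifically "boar orchard courier"), modifier "desert mule".
"desert mule" → head "mule", modifier "desert".
"boar orchard courier" → head "courier" (specifically "orchard courier"), modifier "boar".
"orchard courier" → head "courier", modifier "orchard".
Assembled: [pitch [[desert mule] [boar [orchard courier]]]].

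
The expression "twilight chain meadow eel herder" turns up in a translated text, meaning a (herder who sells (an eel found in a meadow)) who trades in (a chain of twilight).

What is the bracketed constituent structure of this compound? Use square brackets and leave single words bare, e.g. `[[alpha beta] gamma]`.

[[twilight chain] [[meadow eel] herder]]

Whole compound: head "herder" (specifically "meadow eel herder"), modifier "twilight chain".
Within "twilight chain", the head is "chain" and the modifier is "twilight".
Within "meadow eel herder", the head is "herder" and the modifier is "meadow eel".
Within "meadow eel", the head is "eel" and the modifier is "meadow".
Putting it together: [[twilight chain] [[meadow eel] herder]].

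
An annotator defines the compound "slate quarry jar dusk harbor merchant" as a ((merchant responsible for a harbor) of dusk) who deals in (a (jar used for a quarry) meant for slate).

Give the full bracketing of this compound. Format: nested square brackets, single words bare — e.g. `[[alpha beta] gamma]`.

[[slate [quarry jar]] [dusk [harbor merchant]]]

At the top level: head "merchant" (specifically "dusk harbor merchant"); modifier "slate quarry jar".
Within "slate quarry jar", the head is "jar" (specifically "quarry jar") and the modifier is "slate".
Within "quarry jar", the head is "jar" and the modifier is "quarry".
Within "dusk harbor merchant", the head is "merchant" (specifically "harbor merchant") and the modifier is "dusk".
Within "harbor merchant", the head is "merchant" and the modifier is "harbor".
Putting it together: [[slate [quarry jar]] [dusk [harbor merchant]]].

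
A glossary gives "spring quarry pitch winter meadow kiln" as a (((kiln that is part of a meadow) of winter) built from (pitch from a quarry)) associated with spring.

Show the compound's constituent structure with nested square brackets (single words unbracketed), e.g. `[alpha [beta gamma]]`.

[spring [[quarry pitch] [winter [meadow kiln]]]]

At the top level: head "kiln" (specifically "quarry pitch winter meadow kiln"); modifier "spring".
Within "quarry pitch winter meadow kiln", the head is "kiln" (specifically "winter meadow kiln") and the modifier is "quarry pitch".
Within "quarry pitch", the head is "pitch" and the modifier is "quarry".
Within "winter meadow kiln", the head is "kiln" (specifically "meadow kiln") and the modifier is "winter".
Within "meadow kiln", the head is "kiln" and the modifier is "meadow".
Assembled: [spring [[quarry pitch] [winter [meadow kiln]]]].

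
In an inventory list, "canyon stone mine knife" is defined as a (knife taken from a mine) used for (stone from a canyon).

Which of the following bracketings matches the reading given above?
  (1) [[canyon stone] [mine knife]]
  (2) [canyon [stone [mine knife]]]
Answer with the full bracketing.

The paraphrase's head is the "knife" part ("mine knife"); its modifier is "canyon stone".
That top-level split, carried through the inner groups, gives [[canyon stone] [mine knife]].

[[canyon stone] [mine knife]]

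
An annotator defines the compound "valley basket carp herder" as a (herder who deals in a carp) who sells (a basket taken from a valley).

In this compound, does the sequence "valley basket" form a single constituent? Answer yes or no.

The paraphrase groups the words so that "valley basket" is one unit: it corresponds to a single parenthesized sub-phrase.
The full structure is [[valley basket] [carp herder]], in which [valley basket] is a constituent.

yes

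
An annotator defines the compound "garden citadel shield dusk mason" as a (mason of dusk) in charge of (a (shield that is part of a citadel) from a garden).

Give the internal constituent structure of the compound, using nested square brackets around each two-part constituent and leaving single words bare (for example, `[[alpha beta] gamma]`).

Whole compound: head "mason" (specifically "dusk mason"), modifier "garden citadel shield".
"garden citadel shield" → head "shield" (specifically "citadel shield"), modifier "garden".
"citadel shield" → head "shield", modifier "citadel".
"dusk mason" → head "mason", modifier "dusk".
So the structure is [[garden [citadel shield]] [dusk mason]].

[[garden [citadel shield]] [dusk mason]]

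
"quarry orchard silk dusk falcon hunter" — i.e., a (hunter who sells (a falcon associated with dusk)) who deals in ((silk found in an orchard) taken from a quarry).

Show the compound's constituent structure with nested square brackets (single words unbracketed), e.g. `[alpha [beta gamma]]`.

Overall it is a kind of hunter (specifically "dusk falcon hunter"); the modifier is "quarry orchard silk".
Inside "quarry orchard silk": head "silk" (specifically "orchard silk"), modifier "quarry".
Inside "orchard silk": head "silk", modifier "orchard".
Inside "dusk falcon hunter": head "hunter", modifier "dusk falcon".
Inside "dusk falcon": head "falcon", modifier "dusk".
Putting it together: [[quarry [orchard silk]] [[dusk falcon] hunter]].

[[quarry [orchard silk]] [[dusk falcon] hunter]]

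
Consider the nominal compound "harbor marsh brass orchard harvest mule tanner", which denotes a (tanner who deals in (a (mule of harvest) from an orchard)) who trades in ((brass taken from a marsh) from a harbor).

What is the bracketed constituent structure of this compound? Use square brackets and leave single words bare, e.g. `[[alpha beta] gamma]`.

Overall it is a kind of tanner (specifically "orchard harvest mule tanner"); the modifier is "harbor marsh brass".
Within "harbor marsh brass", the head is "brass" (specifically "marsh brass") and the modifier is "harbor".
Within "marsh brass", the head is "brass" and the modifier is "marsh".
Within "orchard harvest mule tanner", the head is "tanner" and the modifier is "orchard harvest mule".
Within "orchard harvest mule", the head is "mule" (specifically "harvest mule") and the modifier is "orchard".
Within "harvest mule", the head is "mule" and the modifier is "harvest".
Putting it together: [[harbor [marsh brass]] [[orchard [harvest mule]] tanner]].

[[harbor [marsh brass]] [[orchard [harvest mule]] tanner]]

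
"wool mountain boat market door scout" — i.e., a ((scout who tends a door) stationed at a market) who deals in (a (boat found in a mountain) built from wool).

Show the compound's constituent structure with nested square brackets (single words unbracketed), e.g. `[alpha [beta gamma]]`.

[[wool [mountain boat]] [market [door scout]]]

Whole compound: head "scout" (specifically "market door scout"), modifier "wool mountain boat".
"wool mountain boat" → head "boat" (specifically "mountain boat"), modifier "wool".
"mountain boat" → head "boat", modifier "mountain".
"market door scout" → head "scout" (specifically "door scout"), modifier "market".
"door scout" → head "scout", modifier "door".
Assembled: [[wool [mountain boat]] [market [door scout]]].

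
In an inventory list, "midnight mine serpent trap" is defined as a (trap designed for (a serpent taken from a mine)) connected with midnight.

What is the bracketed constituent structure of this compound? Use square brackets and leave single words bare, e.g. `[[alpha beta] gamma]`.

Whole compound: head "trap" (specifically "mine serpent trap"), modifier "midnight".
Within "mine serpent trap", the head is "trap" and the modifier is "mine serpent".
Within "mine serpent", the head is "serpent" and the modifier is "mine".
Assembled: [midnight [[mine serpent] trap]].

[midnight [[mine serpent] trap]]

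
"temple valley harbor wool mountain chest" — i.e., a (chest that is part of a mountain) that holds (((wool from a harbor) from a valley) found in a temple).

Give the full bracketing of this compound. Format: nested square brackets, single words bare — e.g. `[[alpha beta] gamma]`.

[[temple [valley [harbor wool]]] [mountain chest]]

Overall it is a kind of chest (specifically "mountain chest"); the modifier is "temple valley harbor wool".
Inside "temple valley harbor wool": head "wool" (specifically "valley harbor wool"), modifier "temple".
Inside "valley harbor wool": head "wool" (specifically "harbor wool"), modifier "valley".
Inside "harbor wool": head "wool", modifier "harbor".
Inside "mountain chest": head "chest", modifier "mountain".
So the structure is [[temple [valley [harbor wool]]] [mountain chest]].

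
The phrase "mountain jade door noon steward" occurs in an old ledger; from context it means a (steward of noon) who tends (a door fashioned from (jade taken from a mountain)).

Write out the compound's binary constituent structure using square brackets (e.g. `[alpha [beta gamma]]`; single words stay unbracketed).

[[[mountain jade] door] [noon steward]]

At the top level: head "steward" (specifically "noon steward"); modifier "mountain jade door".
"mountain jade door" → head "door", modifier "mountain jade".
"mountain jade" → head "jade", modifier "mountain".
"noon steward" → head "steward", modifier "noon".
Assembled: [[[mountain jade] door] [noon steward]].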